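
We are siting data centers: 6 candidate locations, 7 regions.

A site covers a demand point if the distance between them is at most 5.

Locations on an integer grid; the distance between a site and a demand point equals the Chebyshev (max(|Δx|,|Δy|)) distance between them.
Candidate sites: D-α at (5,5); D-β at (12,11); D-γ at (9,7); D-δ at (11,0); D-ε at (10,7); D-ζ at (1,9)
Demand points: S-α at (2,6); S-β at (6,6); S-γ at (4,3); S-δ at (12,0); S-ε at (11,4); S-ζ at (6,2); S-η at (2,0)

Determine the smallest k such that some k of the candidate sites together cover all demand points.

Coverage sets (demand points within 5 of each site):
  D-α: {S-α, S-β, S-γ, S-ζ, S-η}
  D-β: {}
  D-γ: {S-β, S-γ, S-ε, S-ζ}
  D-δ: {S-δ, S-ε, S-ζ}
  D-ε: {S-β, S-ε, S-ζ}
  D-ζ: {S-α, S-β}
No single site covers all 7 demand points.
But {D-α, D-δ} covers everything, so the minimum is 2.

2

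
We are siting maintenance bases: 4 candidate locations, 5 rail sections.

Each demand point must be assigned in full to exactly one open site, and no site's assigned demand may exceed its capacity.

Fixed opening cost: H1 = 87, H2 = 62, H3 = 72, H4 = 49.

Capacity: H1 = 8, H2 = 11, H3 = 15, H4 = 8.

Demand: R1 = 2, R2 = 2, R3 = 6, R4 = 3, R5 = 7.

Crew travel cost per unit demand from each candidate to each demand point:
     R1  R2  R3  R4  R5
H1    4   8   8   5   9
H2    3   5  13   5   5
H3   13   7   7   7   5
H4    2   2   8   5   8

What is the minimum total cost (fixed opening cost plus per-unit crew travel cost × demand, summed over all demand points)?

Open {H3, H4}; cheapest assignment that respects the capacities:
  H3 (cap 15, load 13): R3, R5 — cost 6×7 + 7×5 = 77
  H4 (cap 8, load 7): R1, R2, R4 — cost 2×2 + 2×2 + 3×5 = 23
  Shipping 100, fixed 121 → total 221.
  Any other capacity-feasible assignment to {H3, H4} ships for at least 100.
Compare {H2, H3}: its best feasible assignment gives total 242.
Compare {H1, H3}: its best feasible assignment gives total 273.
Every other set of open sites that can feasibly serve all demand totals ≥ 242 even under its best assignment. Minimum: 221.

221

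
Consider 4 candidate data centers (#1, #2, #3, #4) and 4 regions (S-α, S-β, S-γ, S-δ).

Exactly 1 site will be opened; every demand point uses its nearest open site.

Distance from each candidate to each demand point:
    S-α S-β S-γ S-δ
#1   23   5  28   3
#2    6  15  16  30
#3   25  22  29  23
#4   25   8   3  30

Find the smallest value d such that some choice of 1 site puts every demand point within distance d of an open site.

Open {#1}.
  Farthest demand point is S-γ at distance 28 (to #1); all others are ≤ 28.
With {#3} the worst case is 29.
With {#2} the worst case is 30.
No size-1 selection achieves below 28.

28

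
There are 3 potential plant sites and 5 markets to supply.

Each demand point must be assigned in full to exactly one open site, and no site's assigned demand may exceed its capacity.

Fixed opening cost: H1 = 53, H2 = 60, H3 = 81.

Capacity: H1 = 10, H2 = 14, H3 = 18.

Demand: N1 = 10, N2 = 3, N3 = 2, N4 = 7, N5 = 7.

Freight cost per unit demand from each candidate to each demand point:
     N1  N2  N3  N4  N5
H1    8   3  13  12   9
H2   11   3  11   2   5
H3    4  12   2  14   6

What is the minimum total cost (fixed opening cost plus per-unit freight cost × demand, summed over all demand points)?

Open {H2, H3}; cheapest assignment that respects the capacities:
  H2 (cap 14, load 12): N2, N3, N4 — cost 3×3 + 2×11 + 7×2 = 45
  H3 (cap 18, load 17): N1, N5 — cost 10×4 + 7×6 = 82
  Shipping 127, fixed 141 → total 268.
  Any other capacity-feasible assignment to {H2, H3} ships for at least 127.
Compare {H1, H2, H3}: its best feasible assignment gives total 296.
Every other set of open sites that can feasibly serve all demand totals ≥ 296 even under its best assignment. Minimum: 268.

268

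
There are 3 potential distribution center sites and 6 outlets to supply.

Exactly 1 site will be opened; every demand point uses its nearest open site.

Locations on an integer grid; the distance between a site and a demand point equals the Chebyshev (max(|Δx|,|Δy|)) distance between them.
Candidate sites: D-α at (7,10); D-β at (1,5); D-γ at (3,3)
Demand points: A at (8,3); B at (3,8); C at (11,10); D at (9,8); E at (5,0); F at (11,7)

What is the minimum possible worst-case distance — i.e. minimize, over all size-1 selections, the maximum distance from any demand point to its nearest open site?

Open {D-γ}.
  Farthest demand point is C at distance 8 (to D-γ); all others are ≤ 8.
With {D-α} the worst case is 10.
With {D-β} the worst case is 10.
No size-1 selection achieves below 8.

8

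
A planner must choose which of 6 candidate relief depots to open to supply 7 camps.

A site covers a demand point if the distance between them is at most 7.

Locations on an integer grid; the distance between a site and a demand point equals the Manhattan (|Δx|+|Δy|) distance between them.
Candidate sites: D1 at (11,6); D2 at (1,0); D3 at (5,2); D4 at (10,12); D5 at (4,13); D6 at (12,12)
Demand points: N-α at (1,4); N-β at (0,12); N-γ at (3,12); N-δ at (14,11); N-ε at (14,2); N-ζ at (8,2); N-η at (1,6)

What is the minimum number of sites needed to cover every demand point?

4

Coverage sets (demand points within 7 of each site):
  D1: {N-ε, N-ζ}
  D2: {N-α, N-η}
  D3: {N-α, N-ζ}
  D4: {N-γ, N-δ}
  D5: {N-β, N-γ}
  D6: {N-δ}
No 3 sites suffice: every size-3 union leaves at least one demand point uncovered.
But {D1, D2, D4, D5} covers everything, so the minimum is 4.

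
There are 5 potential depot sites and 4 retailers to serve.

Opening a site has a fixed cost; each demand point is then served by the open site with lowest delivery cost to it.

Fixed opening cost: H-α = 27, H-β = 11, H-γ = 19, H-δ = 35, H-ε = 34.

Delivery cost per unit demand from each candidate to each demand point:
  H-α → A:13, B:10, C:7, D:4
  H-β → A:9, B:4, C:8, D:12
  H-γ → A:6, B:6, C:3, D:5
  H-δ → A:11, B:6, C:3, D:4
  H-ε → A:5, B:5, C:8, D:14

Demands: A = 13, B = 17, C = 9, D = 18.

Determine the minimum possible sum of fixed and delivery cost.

293

Open {H-β, H-γ}: assign each demand point to its cheapest open site.
  A→H-γ 13×6=78, B→H-β 17×4=68, C→H-γ 9×3=27, D→H-γ 18×5=90
  delivery cost 263, fixed 30 → total 293.
Compare {H-α, H-β, H-γ}: delivery cost 245 + fixed 57 = 302.
Compare {H-β, H-γ, H-δ}: delivery cost 245 + fixed 65 = 310.
Compare {H-β, H-δ, H-ε}: delivery cost 232 + fixed 80 = 312.
All other subsets cost ≥ 302. Minimum total cost: 293.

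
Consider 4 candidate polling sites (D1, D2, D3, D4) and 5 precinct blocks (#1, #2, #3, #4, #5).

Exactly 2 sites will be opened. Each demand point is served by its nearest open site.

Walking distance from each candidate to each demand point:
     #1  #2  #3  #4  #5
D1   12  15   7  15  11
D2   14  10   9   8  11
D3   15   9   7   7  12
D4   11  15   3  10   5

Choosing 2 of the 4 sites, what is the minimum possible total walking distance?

Open {D3, D4}.
  #1→D4 11, #2→D3 9, #3→D4 3, #4→D3 7, #5→D4 5  ⇒ total 35.
Compare {D2, D4}: total 37.
Compare {D1, D4}: total 44.
No size-2 selection does better; minimum is 35.

35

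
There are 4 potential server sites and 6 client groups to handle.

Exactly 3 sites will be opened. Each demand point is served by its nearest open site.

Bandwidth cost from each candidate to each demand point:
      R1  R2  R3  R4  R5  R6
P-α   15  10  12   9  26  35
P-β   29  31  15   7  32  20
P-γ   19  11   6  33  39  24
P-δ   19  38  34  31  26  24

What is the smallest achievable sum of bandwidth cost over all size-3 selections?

Open {P-α, P-β, P-γ}.
  R1→P-α 15, R2→P-α 10, R3→P-γ 6, R4→P-β 7, R5→P-α 26, R6→P-β 20  ⇒ total 84.
Compare {P-β, P-γ, P-δ}: total 89.
Compare {P-α, P-β, P-δ}: total 90.
No size-3 selection does better; minimum is 84.

84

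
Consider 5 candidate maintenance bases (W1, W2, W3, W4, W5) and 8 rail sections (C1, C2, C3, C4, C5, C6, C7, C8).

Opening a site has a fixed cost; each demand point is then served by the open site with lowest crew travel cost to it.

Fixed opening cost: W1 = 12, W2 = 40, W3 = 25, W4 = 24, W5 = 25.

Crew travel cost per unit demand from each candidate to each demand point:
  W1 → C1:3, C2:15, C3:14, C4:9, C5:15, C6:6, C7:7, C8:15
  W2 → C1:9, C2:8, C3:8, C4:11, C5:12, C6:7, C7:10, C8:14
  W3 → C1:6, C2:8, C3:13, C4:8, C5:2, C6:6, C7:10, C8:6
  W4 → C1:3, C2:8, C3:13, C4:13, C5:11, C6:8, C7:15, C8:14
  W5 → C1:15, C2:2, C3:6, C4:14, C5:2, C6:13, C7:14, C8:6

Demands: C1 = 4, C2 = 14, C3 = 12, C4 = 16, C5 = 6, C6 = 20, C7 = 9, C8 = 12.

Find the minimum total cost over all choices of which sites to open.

560

Open {W1, W5}: assign each demand point to its cheapest open site.
  C1→W1 4×3=12, C2→W5 14×2=28, C3→W5 12×6=72, C4→W1 16×9=144, C5→W5 6×2=12, C6→W1 20×6=120, C7→W1 9×7=63, C8→W5 12×6=72
  crew travel cost 523, fixed 37 → total 560.
Compare {W1, W3, W5}: crew travel cost 507 + fixed 62 = 569.
Compare {W1, W4, W5}: crew travel cost 523 + fixed 61 = 584.
Compare {W1, W3, W4, W5}: crew travel cost 507 + fixed 86 = 593.
All other subsets cost ≥ 569. Minimum total cost: 560.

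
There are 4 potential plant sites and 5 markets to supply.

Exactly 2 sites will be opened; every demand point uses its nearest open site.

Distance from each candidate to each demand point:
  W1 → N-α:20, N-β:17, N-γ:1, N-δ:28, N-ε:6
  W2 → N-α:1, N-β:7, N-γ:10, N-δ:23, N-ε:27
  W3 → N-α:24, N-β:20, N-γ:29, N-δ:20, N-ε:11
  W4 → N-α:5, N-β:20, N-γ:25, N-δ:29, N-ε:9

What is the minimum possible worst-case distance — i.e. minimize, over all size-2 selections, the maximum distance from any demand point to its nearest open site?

Open {W1, W3}.
  Farthest demand point is N-α at distance 20 (to W1); all others are ≤ 20.
With {W2, W3} the worst case is 20.
With {W1, W2} the worst case is 23.
No size-2 selection achieves below 20.

20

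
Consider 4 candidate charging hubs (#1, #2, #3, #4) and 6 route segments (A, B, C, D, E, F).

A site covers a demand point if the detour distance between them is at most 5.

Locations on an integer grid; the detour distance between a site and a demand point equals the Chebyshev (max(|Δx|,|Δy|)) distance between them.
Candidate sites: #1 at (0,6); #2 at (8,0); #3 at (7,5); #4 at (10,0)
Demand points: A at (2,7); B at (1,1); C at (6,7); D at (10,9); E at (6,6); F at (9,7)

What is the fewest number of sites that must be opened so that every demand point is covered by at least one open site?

2

Coverage sets (demand points within 5 of each site):
  #1: {A, B}
  #2: {}
  #3: {A, C, D, E, F}
  #4: {}
No single site covers all 6 demand points.
But {#1, #3} covers everything, so the minimum is 2.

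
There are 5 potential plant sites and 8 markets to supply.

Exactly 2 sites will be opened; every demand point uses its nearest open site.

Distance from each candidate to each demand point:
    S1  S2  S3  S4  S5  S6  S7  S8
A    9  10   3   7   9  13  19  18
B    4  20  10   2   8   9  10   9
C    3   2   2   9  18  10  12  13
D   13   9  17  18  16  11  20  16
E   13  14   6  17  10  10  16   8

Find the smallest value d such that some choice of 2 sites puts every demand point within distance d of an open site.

10

Open {A, B}.
  Farthest demand point is S2 at distance 10 (to A); all others are ≤ 10.
With {B, C} the worst case is 10.
With {B, D} the worst case is 10.
No size-2 selection achieves below 10.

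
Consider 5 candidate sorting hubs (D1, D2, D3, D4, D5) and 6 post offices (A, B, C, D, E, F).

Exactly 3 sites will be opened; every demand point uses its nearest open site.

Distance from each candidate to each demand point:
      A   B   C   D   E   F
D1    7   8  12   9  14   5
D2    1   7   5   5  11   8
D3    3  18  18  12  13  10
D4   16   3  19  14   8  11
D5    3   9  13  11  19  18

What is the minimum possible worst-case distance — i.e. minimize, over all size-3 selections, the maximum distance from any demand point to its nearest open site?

8

Open {D1, D2, D4}.
  Farthest demand point is E at distance 8 (to D4); all others are ≤ 8.
With {D2, D3, D4} the worst case is 8.
With {D2, D4, D5} the worst case is 8.
No size-3 selection achieves below 8.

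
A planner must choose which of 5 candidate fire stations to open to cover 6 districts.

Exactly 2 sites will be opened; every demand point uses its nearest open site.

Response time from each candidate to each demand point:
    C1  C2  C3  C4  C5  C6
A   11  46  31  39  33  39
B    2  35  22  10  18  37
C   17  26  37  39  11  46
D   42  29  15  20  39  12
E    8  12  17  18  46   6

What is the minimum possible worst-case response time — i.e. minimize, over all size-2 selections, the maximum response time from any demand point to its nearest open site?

18

Open {B, E}.
  Farthest demand point is C5 at response time 18 (to B); all others are ≤ 18.
With {C, E} the worst case is 18.
With {C, D} the worst case is 26.
No size-2 selection achieves below 18.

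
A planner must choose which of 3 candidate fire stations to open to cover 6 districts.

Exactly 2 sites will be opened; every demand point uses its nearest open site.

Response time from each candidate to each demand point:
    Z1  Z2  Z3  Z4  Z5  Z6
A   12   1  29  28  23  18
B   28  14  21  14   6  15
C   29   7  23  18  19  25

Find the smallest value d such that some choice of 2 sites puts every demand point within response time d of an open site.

Open {A, B}.
  Farthest demand point is Z3 at response time 21 (to B); all others are ≤ 21.
With {A, C} the worst case is 23.
With {B, C} the worst case is 28.
No size-2 selection achieves below 21.

21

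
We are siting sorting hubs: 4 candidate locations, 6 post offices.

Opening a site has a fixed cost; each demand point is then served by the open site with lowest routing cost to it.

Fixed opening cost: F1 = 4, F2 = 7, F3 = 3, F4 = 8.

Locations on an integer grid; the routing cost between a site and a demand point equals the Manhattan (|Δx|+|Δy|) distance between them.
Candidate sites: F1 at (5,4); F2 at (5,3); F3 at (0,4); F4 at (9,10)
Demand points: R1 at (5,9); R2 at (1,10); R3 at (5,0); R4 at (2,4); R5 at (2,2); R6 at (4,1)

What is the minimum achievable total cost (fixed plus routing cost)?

33

Open {F1, F3}: assign each demand point to its cheapest open site.
  R1→F1 5, R2→F3 7, R3→F1 4, R4→F3 2, R5→F3 4, R6→F1 4
  routing cost 26, fixed 7 → total 33.
Compare {F1}: routing cost 31 + fixed 4 = 35.
Compare {F2, F3}: routing cost 25 + fixed 10 = 35.
Compare {F2}: routing cost 31 + fixed 7 = 38.
All other subsets cost ≥ 35. Minimum total cost: 33.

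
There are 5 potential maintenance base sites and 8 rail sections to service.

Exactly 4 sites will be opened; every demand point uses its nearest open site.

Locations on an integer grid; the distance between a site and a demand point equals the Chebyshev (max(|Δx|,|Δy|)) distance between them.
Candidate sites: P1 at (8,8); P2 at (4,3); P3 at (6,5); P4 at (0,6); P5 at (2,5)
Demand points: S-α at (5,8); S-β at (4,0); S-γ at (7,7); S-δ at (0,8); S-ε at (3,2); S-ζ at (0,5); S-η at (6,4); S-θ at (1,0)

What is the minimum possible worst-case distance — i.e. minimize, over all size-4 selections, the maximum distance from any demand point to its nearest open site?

3

Open {P1, P2, P3, P4}.
  Farthest demand point is S-α at distance 3 (to P1); all others are ≤ 3.
With {P1, P2, P3, P5} the worst case is 3.
With {P1, P2, P4, P5} the worst case is 3.
No size-4 selection achieves below 3.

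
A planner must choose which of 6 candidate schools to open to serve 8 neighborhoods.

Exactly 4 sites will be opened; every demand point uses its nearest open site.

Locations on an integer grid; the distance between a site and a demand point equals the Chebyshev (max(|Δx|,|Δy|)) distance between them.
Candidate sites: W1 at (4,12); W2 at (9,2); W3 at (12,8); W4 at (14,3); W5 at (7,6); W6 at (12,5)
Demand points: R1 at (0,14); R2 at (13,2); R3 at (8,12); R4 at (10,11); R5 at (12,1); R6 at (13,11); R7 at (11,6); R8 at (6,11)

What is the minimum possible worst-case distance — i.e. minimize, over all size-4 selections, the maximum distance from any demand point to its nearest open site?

4

Open {W1, W2, W3, W4}.
  Farthest demand point is R1 at distance 4 (to W1); all others are ≤ 4.
With {W1, W2, W3, W5} the worst case is 4.
With {W1, W2, W3, W6} the worst case is 4.
No size-4 selection achieves below 4.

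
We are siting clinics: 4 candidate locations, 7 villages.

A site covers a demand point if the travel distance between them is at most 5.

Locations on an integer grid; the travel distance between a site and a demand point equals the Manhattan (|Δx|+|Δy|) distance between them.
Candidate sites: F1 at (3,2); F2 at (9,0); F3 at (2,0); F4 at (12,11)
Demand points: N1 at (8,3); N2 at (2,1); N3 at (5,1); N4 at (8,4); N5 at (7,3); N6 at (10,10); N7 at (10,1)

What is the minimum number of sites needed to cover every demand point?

Coverage sets (demand points within 5 of each site):
  F1: {N2, N3, N5}
  F2: {N1, N3, N4, N5, N7}
  F3: {N2, N3}
  F4: {N6}
No 2 sites suffice: every size-2 union leaves at least one demand point uncovered.
But {F1, F2, F4} covers everything, so the minimum is 3.

3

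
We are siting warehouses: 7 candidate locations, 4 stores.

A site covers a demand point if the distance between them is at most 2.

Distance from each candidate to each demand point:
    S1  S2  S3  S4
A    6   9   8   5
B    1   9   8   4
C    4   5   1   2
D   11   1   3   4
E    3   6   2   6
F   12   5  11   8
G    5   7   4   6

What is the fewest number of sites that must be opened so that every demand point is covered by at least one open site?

Coverage sets (demand points within 2 of each site):
  A: {}
  B: {S1}
  C: {S3, S4}
  D: {S2}
  E: {S3}
  F: {}
  G: {}
No 2 sites suffice: every size-2 union leaves at least one demand point uncovered.
But {B, C, D} covers everything, so the minimum is 3.

3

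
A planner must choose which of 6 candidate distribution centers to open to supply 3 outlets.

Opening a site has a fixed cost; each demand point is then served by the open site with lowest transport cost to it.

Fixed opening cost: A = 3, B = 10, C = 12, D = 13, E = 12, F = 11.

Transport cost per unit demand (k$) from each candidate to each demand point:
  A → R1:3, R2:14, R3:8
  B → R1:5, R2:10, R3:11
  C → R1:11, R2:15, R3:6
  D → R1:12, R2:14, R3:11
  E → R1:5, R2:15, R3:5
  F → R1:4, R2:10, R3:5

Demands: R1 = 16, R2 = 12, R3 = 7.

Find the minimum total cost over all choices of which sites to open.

Open {A, F}: assign each demand point to its cheapest open site.
  R1→A 16×3=48, R2→F 12×10=120, R3→F 7×5=35
  transport cost 203, fixed 14 → total 217.
Compare {A, B, F}: transport cost 203 + fixed 24 = 227.
Compare {A, B, E}: transport cost 203 + fixed 25 = 228.
Compare {A, C, F}: transport cost 203 + fixed 26 = 229.
All other subsets cost ≥ 227. Minimum total cost: 217.

217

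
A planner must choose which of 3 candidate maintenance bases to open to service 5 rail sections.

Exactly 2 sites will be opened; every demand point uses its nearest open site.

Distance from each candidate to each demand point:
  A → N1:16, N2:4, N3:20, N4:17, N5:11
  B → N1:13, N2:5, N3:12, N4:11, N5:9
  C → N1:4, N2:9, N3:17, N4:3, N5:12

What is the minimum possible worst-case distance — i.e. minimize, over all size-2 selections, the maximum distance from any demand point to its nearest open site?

12

Open {B, C}.
  Farthest demand point is N3 at distance 12 (to B); all others are ≤ 12.
With {A, B} the worst case is 13.
With {A, C} the worst case is 17.
No size-2 selection achieves below 12.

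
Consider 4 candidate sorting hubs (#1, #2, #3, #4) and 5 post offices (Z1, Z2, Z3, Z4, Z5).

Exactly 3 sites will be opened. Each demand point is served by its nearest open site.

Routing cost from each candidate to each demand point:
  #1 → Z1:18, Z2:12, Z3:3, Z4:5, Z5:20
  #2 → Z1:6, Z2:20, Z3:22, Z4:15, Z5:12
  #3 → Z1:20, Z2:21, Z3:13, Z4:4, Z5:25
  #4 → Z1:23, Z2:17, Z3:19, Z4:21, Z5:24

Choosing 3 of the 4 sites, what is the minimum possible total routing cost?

37

Open {#1, #2, #3}.
  Z1→#2 6, Z2→#1 12, Z3→#1 3, Z4→#3 4, Z5→#2 12  ⇒ total 37.
Compare {#1, #2, #4}: total 38.
Compare {#2, #3, #4}: total 52.
No size-3 selection does better; minimum is 37.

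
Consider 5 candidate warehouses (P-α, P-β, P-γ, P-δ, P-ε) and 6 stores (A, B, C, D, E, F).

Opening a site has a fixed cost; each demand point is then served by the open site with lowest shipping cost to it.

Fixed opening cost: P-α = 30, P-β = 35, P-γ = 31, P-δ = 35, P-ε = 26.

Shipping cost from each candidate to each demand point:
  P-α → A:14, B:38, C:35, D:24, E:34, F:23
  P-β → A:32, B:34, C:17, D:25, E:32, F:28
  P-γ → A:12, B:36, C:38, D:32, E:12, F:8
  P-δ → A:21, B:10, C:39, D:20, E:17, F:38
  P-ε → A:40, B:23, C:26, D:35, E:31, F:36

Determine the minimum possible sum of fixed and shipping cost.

166

Open {P-γ, P-δ}: assign each demand point to its cheapest open site.
  A→P-γ 12, B→P-δ 10, C→P-γ 38, D→P-δ 20, E→P-γ 12, F→P-γ 8
  shipping cost 100, fixed 66 → total 166.
Compare {P-γ}: shipping cost 138 + fixed 31 = 169.
Compare {P-γ, P-ε}: shipping cost 113 + fixed 57 = 170.
Compare {P-β, P-γ}: shipping cost 108 + fixed 66 = 174.
All other subsets cost ≥ 169. Minimum total cost: 166.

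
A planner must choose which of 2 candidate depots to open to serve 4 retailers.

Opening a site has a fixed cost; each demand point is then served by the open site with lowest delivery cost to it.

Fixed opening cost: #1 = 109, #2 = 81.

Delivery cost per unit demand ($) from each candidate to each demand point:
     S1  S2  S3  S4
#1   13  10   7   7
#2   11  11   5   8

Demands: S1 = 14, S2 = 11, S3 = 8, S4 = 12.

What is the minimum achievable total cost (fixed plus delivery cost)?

Open {#2}: assign each demand point to its cheapest open site.
  S1→#2 14×11=154, S2→#2 11×11=121, S3→#2 8×5=40, S4→#2 12×8=96
  delivery cost 411, fixed 81 → total 492.
Compare {#1}: delivery cost 432 + fixed 109 = 541.
Compare {#1, #2}: delivery cost 388 + fixed 190 = 578.

492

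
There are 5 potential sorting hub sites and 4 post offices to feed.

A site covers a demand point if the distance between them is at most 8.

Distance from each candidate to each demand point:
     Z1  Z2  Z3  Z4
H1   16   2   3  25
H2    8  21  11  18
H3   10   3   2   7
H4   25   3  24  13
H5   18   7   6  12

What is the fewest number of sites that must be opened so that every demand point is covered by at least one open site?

2

Coverage sets (demand points within 8 of each site):
  H1: {Z2, Z3}
  H2: {Z1}
  H3: {Z2, Z3, Z4}
  H4: {Z2}
  H5: {Z2, Z3}
No single site covers all 4 demand points.
But {H2, H3} covers everything, so the minimum is 2.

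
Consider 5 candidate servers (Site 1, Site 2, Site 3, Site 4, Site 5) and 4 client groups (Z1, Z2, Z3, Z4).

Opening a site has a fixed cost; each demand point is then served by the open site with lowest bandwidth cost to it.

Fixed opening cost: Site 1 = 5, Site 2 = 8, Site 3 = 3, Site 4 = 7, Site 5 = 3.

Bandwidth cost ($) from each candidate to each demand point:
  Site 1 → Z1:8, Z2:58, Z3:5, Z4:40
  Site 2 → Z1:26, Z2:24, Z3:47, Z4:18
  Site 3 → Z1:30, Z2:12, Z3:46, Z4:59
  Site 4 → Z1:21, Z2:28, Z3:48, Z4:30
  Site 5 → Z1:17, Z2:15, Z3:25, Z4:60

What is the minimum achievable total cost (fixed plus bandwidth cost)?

Open {Site 1, Site 2, Site 3}: assign each demand point to its cheapest open site.
  Z1→Site 1 8, Z2→Site 3 12, Z3→Site 1 5, Z4→Site 2 18
  bandwidth cost 43, fixed 16 → total 59.
Compare {Site 1, Site 2, Site 5}: bandwidth cost 46 + fixed 16 = 62.
Compare {Site 1, Site 2, Site 3, Site 5}: bandwidth cost 43 + fixed 19 = 62.
Compare {Site 1, Site 2, Site 3, Site 4}: bandwidth cost 43 + fixed 23 = 66.
All other subsets cost ≥ 62. Minimum total cost: 59.

59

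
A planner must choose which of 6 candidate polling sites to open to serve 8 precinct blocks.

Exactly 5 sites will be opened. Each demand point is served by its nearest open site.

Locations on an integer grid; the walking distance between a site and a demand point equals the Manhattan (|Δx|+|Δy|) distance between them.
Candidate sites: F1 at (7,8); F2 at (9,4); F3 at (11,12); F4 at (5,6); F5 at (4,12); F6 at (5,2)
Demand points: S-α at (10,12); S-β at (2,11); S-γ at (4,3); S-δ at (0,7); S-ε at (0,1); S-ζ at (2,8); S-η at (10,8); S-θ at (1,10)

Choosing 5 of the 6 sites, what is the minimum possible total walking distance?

Open {F1, F3, F4, F5, F6}.
  S-α→F3 1, S-β→F5 3, S-γ→F6 2, S-δ→F4 6, S-ε→F6 6, S-ζ→F1 5, S-η→F1 3, S-θ→F5 5  ⇒ total 31.
Compare {F1, F2, F3, F5, F6}: total 33.
Compare {F2, F3, F4, F5, F6}: total 33.
No size-5 selection does better; minimum is 31.

31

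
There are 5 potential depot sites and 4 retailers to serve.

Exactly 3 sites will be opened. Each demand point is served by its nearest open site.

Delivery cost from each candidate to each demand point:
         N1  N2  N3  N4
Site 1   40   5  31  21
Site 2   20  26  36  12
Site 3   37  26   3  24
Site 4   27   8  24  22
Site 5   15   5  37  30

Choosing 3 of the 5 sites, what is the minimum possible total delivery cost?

Open {Site 2, Site 3, Site 5}.
  N1→Site 5 15, N2→Site 5 5, N3→Site 3 3, N4→Site 2 12  ⇒ total 35.
Compare {Site 1, Site 2, Site 3}: total 40.
Compare {Site 2, Site 3, Site 4}: total 43.
No size-3 selection does better; minimum is 35.

35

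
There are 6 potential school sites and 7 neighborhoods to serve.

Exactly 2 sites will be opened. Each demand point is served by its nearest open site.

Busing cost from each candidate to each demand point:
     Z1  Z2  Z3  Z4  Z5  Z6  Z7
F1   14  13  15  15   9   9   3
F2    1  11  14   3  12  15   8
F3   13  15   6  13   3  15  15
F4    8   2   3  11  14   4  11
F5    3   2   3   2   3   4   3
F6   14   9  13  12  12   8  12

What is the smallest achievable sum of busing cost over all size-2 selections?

Open {F2, F5}.
  Z1→F2 1, Z2→F5 2, Z3→F5 3, Z4→F5 2, Z5→F5 3, Z6→F5 4, Z7→F5 3  ⇒ total 18.
Compare {F1, F5}: total 20.
Compare {F3, F5}: total 20.
No size-2 selection does better; minimum is 18.

18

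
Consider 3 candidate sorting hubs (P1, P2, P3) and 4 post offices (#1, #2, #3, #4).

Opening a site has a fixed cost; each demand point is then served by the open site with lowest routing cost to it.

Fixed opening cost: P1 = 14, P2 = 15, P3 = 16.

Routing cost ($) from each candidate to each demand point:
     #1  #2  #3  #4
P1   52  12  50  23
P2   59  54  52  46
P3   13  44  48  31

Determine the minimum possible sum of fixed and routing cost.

Open {P1, P3}: assign each demand point to its cheapest open site.
  #1→P3 13, #2→P1 12, #3→P3 48, #4→P1 23
  routing cost 96, fixed 30 → total 126.
Compare {P1, P2, P3}: routing cost 96 + fixed 45 = 141.
Compare {P1}: routing cost 137 + fixed 14 = 151.
Compare {P3}: routing cost 136 + fixed 16 = 152.
All other subsets cost ≥ 141. Minimum total cost: 126.

126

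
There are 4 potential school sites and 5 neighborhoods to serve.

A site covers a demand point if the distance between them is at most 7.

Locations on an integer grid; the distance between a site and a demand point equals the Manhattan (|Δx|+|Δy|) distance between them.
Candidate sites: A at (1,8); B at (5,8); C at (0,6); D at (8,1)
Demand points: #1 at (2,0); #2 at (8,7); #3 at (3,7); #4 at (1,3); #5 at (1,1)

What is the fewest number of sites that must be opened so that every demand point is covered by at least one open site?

Coverage sets (demand points within 7 of each site):
  A: {#3, #4, #5}
  B: {#2, #3}
  C: {#3, #4, #5}
  D: {#1, #2, #5}
No single site covers all 5 demand points.
But {A, D} covers everything, so the minimum is 2.

2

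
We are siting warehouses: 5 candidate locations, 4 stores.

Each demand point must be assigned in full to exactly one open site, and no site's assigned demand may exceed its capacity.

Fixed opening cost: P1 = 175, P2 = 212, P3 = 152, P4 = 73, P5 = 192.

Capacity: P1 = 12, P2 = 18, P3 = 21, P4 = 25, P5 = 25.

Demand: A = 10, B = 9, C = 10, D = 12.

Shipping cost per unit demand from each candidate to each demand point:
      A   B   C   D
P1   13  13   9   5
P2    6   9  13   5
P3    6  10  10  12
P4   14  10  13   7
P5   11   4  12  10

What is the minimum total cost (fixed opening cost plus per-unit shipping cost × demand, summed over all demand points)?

559

Open {P3, P4}; cheapest assignment that respects the capacities:
  P3 (cap 21, load 20): A, C — cost 10×6 + 10×10 = 160
  P4 (cap 25, load 21): B, D — cost 9×10 + 12×7 = 174
  Shipping 334, fixed 225 → total 559.
  Any other capacity-feasible assignment to {P3, P4} ships for at least 334.
Compare {P4, P5}: its best feasible assignment gives total 625.
Compare {P3, P5}: its best feasible assignment gives total 660.
Every other set of open sites that can feasibly serve all demand totals ≥ 625 even under its best assignment. Minimum: 559.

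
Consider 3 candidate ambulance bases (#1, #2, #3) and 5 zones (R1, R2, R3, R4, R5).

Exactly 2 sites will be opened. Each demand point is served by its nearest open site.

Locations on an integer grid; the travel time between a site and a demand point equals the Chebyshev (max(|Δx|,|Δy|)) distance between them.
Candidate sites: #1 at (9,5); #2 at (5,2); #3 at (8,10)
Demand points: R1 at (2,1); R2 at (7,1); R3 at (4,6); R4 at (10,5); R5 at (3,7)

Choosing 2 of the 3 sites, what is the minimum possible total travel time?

Open {#1, #2}.
  R1→#2 3, R2→#2 2, R3→#2 4, R4→#1 1, R5→#2 5  ⇒ total 15.
Compare {#2, #3}: total 19.
Compare {#1, #3}: total 21.

15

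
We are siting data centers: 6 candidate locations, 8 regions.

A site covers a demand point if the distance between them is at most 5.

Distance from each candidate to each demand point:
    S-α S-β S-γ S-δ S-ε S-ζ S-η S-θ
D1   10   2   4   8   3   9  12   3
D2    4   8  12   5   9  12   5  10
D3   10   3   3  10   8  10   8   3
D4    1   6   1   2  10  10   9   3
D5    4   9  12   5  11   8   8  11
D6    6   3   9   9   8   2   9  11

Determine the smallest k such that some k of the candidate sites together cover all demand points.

Coverage sets (demand points within 5 of each site):
  D1: {S-β, S-γ, S-ε, S-θ}
  D2: {S-α, S-δ, S-η}
  D3: {S-β, S-γ, S-θ}
  D4: {S-α, S-γ, S-δ, S-θ}
  D5: {S-α, S-δ}
  D6: {S-β, S-ζ}
No 2 sites suffice: every size-2 union leaves at least one demand point uncovered.
But {D1, D2, D6} covers everything, so the minimum is 3.

3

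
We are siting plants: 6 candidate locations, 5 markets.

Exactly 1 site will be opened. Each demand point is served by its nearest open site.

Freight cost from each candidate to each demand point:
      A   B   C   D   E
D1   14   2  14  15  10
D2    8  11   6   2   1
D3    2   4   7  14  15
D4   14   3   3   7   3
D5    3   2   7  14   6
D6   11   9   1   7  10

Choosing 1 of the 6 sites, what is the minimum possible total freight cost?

Open {D2}.
  A→D2 8, B→D2 11, C→D2 6, D→D2 2, E→D2 1  ⇒ total 28.
Compare {D4}: total 30.
Compare {D5}: total 32.
No size-1 selection does better; minimum is 28.

28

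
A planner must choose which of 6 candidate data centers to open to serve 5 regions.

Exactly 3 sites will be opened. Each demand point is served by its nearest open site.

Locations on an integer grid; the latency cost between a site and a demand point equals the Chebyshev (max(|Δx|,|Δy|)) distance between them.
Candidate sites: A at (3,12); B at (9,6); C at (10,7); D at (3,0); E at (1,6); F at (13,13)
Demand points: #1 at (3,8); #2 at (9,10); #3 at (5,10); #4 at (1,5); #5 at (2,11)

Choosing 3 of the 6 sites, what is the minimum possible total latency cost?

9

Open {A, C, E}.
  #1→E 2, #2→C 3, #3→A 2, #4→E 1, #5→A 1  ⇒ total 9.
Compare {A, B, E}: total 10.
Compare {A, E, F}: total 10.
No size-3 selection does better; minimum is 9.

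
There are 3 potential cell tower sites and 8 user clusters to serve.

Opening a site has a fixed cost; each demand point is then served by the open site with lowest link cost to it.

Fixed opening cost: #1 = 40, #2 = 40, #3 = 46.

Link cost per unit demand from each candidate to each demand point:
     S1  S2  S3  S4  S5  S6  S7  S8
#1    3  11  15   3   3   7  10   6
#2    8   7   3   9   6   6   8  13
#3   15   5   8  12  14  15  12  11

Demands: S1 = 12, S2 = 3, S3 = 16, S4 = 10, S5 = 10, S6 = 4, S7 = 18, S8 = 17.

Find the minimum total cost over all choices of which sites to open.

515

Open {#1, #2}: assign each demand point to its cheapest open site.
  S1→#1 12×3=36, S2→#2 3×7=21, S3→#2 16×3=48, S4→#1 10×3=30, S5→#1 10×3=30, S6→#2 4×6=24, S7→#2 18×8=144, S8→#1 17×6=102
  link cost 435, fixed 80 → total 515.
Compare {#1, #2, #3}: link cost 429 + fixed 126 = 555.
Compare {#1, #3}: link cost 549 + fixed 86 = 635.
Compare {#1}: link cost 679 + fixed 40 = 719.
All other subsets cost ≥ 555. Minimum total cost: 515.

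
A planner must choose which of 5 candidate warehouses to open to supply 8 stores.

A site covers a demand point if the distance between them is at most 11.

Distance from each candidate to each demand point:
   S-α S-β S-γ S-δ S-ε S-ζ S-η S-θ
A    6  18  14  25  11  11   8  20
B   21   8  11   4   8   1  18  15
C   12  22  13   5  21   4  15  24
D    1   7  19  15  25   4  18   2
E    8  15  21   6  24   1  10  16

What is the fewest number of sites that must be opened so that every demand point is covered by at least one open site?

Coverage sets (demand points within 11 of each site):
  A: {S-α, S-ε, S-ζ, S-η}
  B: {S-β, S-γ, S-δ, S-ε, S-ζ}
  C: {S-δ, S-ζ}
  D: {S-α, S-β, S-ζ, S-θ}
  E: {S-α, S-δ, S-ζ, S-η}
No 2 sites suffice: every size-2 union leaves at least one demand point uncovered.
But {A, B, D} covers everything, so the minimum is 3.

3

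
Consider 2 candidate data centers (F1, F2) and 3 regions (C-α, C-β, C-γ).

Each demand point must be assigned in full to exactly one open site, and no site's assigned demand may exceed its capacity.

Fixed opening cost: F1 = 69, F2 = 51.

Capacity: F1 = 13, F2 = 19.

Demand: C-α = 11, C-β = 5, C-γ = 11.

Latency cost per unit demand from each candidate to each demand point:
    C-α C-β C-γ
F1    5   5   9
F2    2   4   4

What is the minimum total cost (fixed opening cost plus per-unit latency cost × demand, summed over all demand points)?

239

Open {F1, F2}; cheapest assignment that respects the capacities:
  F1 (cap 13, load 11): C-α — cost 11×5 = 55
  F2 (cap 19, load 16): C-β, C-γ — cost 5×4 + 11×4 = 64
  Shipping 119, fixed 120 → total 239.
  Any other capacity-feasible assignment to {F1, F2} ships for at least 119.
Total demand is 27 and no other set of sites has combined capacity ≥ 27, so {F1, F2} is the only feasible choice of open sites. Minimum: 239.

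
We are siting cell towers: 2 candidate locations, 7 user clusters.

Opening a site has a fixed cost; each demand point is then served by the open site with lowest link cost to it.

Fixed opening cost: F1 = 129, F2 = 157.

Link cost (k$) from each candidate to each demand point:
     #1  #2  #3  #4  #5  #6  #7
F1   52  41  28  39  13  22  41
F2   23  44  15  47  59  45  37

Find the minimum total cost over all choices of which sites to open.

Open {F1}: assign each demand point to its cheapest open site.
  #1→F1 52, #2→F1 41, #3→F1 28, #4→F1 39, #5→F1 13, #6→F1 22, #7→F1 41
  link cost 236, fixed 129 → total 365.
Compare {F2}: link cost 270 + fixed 157 = 427.
Compare {F1, F2}: link cost 190 + fixed 286 = 476.

365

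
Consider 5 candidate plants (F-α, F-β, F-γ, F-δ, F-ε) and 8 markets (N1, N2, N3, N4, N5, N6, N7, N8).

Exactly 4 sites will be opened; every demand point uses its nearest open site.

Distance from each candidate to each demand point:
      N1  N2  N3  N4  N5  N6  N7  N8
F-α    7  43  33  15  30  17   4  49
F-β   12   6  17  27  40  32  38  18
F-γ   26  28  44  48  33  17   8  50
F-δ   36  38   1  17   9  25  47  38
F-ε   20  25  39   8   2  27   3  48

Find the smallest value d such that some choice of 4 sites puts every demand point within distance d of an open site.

18

Open {F-α, F-β, F-γ, F-δ}.
  Farthest demand point is N8 at distance 18 (to F-β); all others are ≤ 18.
With {F-α, F-β, F-γ, F-ε} the worst case is 18.
With {F-α, F-β, F-δ, F-ε} the worst case is 18.
No size-4 selection achieves below 18.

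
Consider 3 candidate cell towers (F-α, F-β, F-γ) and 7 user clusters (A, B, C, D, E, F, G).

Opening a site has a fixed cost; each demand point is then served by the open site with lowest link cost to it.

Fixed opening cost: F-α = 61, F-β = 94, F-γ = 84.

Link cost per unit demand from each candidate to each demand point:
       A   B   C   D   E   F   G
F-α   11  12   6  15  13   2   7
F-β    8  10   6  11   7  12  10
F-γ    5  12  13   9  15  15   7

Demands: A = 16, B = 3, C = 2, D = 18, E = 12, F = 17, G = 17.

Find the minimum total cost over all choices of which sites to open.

Open {F-α, F-γ}: assign each demand point to its cheapest open site.
  A→F-γ 16×5=80, B→F-α 3×12=36, C→F-α 2×6=12, D→F-γ 18×9=162, E→F-α 12×13=156, F→F-α 17×2=34, G→F-α 17×7=119
  link cost 599, fixed 145 → total 744.
Compare {F-α, F-β}: link cost 605 + fixed 155 = 760.
Compare {F-α, F-β, F-γ}: link cost 521 + fixed 239 = 760.
Compare {F-α}: link cost 803 + fixed 61 = 864.
All other subsets cost ≥ 760. Minimum total cost: 744.

744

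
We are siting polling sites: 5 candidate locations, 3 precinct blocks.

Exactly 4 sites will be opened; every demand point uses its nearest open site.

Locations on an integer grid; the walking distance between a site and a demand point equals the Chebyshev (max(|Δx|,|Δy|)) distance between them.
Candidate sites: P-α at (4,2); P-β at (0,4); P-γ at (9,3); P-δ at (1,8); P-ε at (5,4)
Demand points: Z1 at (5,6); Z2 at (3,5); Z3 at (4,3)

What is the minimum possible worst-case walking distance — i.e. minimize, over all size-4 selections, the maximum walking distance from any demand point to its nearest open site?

2

Open {P-α, P-β, P-γ, P-ε}.
  Farthest demand point is Z1 at walking distance 2 (to P-ε); all others are ≤ 2.
With {P-α, P-β, P-δ, P-ε} the worst case is 2.
With {P-α, P-γ, P-δ, P-ε} the worst case is 2.
No size-4 selection achieves below 2.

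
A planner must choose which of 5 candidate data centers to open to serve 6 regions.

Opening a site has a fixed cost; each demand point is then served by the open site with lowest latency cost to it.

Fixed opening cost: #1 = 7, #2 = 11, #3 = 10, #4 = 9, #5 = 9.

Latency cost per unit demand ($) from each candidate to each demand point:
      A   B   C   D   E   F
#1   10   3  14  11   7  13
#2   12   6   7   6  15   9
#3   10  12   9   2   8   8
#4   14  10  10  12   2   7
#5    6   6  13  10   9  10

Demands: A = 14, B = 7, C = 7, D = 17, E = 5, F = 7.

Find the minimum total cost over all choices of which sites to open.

Open {#1, #2, #3, #4, #5}: assign each demand point to its cheapest open site.
  A→#5 14×6=84, B→#1 7×3=21, C→#2 7×7=49, D→#3 17×2=34, E→#4 5×2=10, F→#4 7×7=49
  latency cost 247, fixed 46 → total 293.
Compare {#1, #3, #4, #5}: latency cost 261 + fixed 35 = 296.
Compare {#2, #3, #4, #5}: latency cost 268 + fixed 39 = 307.
Compare {#3, #4, #5}: latency cost 282 + fixed 28 = 310.
All other subsets cost ≥ 296. Minimum total cost: 293.

293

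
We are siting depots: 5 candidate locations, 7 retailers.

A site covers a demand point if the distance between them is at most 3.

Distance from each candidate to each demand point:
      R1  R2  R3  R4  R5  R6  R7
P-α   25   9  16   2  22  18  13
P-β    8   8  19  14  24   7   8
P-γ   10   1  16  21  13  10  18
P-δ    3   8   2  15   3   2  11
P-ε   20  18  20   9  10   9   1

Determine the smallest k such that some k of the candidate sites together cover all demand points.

Coverage sets (demand points within 3 of each site):
  P-α: {R4}
  P-β: {}
  P-γ: {R2}
  P-δ: {R1, R3, R5, R6}
  P-ε: {R7}
No 3 sites suffice: every size-3 union leaves at least one demand point uncovered.
But {P-α, P-γ, P-δ, P-ε} covers everything, so the minimum is 4.

4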